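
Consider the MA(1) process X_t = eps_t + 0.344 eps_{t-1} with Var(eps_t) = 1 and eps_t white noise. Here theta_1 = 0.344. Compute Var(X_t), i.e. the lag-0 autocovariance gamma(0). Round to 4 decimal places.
\gamma(0) = 1.1183

For an MA(q) process X_t = eps_t + sum_i theta_i eps_{t-i} with
Var(eps_t) = sigma^2, the variance is
  gamma(0) = sigma^2 * (1 + sum_i theta_i^2).
  sum_i theta_i^2 = (0.344)^2 = 0.118336.
  gamma(0) = 1 * (1 + 0.118336) = 1 * 1.118336 = 1.118336, which rounds to 1.1183.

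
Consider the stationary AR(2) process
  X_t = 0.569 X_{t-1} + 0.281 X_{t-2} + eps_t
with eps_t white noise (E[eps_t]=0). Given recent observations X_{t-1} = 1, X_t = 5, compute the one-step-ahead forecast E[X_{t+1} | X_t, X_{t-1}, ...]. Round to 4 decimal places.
E[X_{t+1} \mid \mathcal F_t] = 3.1260

For an AR(p) model X_t = c + sum_i phi_i X_{t-i} + eps_t, the
one-step-ahead conditional mean is
  E[X_{t+1} | X_t, ...] = c + sum_i phi_i X_{t+1-i}.
Substitute known values:
  E[X_{t+1} | ...] = (0.569) * (5) + (0.281) * (1)
                   = 3.1260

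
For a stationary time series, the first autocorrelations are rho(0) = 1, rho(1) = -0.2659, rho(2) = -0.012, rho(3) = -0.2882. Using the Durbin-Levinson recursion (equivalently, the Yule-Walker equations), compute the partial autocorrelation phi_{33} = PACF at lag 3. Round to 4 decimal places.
\phi_{33} = -0.3420

The PACF at lag k is phi_{kk}, the last component of the solution
to the Yule-Walker system G_k phi = r_k where
  (G_k)_{ij} = rho(|i - j|), (r_k)_i = rho(i), i,j = 1..k.
Equivalently, Durbin-Levinson gives phi_{kk} iteratively:
  phi_{11} = rho(1)
  phi_{kk} = [rho(k) - sum_{j=1..k-1} phi_{k-1,j} rho(k-j)]
            / [1 - sum_{j=1..k-1} phi_{k-1,j} rho(j)],
  phi_{k,j} = phi_{k-1,j} - phi_{kk} phi_{k-1,k-j},  j = 1..k-1.
Step k = 1:
  phi_11 = rho(1) = -0.2659.
Step k = 2:
  phi_22 = [rho(2) - phi_11 rho(1)] / [1 - phi_11 rho(1)] = [-0.012 - (-0.2659)(-0.2659)] / [1 - (-0.2659)(-0.2659)]
         = -0.08270281 / 0.92929719 = -0.088995.
  Update: phi_21 = phi_11 - phi_22 phi_11 = -0.2659 - (-0.088995)(-0.2659) = -0.289564.
Step k = 3:
  phi_33 = [rho(3) - phi_21 rho(2) - phi_22 rho(1)] / [1 - phi_21 rho(1) - phi_22 rho(2)]
    numerator   = -0.2882 - (-0.289564)(-0.012) - (-0.088995)(-0.2659) = -0.31533854
    denominator = 1 - (-0.289564)(-0.2659) - (-0.088995)(-0.012) = 0.92193705
  phi_33 = -0.31533854 / 0.92193705 = -0.342.
Therefore phi_{33} = -0.3420.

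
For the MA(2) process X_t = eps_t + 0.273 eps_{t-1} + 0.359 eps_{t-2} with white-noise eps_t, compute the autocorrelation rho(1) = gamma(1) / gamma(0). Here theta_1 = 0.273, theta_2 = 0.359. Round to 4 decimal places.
\rho(1) = 0.3083

For an MA(q) process with theta_0 = 1, the autocovariance is
  gamma(k) = sigma^2 * sum_{i=0..q-k} theta_i * theta_{i+k},
and rho(k) = gamma(k) / gamma(0). Sigma^2 cancels.
  numerator   = (1)*(0.273) + (0.273)*(0.359) = 0.371007.
  denominator = (1)^2 + (0.273)^2 + (0.359)^2 = 1.20341.
  rho(1) = 0.371007 / 1.20341 = 0.3083.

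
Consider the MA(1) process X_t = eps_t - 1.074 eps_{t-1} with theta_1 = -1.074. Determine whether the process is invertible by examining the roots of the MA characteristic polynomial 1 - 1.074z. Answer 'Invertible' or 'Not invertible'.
\text{Not invertible}

The MA(q) characteristic polynomial is P(z) = 1 - 1.074z.
Invertibility requires all roots to lie outside the unit circle, i.e. |z| > 1 for every root.
This is linear in z: 1 + (-1.074) z = 0  =>  z = -1/(-1.074) = 0.931099,  |z| = 0.931099.
Moduli of all roots: 0.9311.
All moduli strictly greater than 1? No.
Verdict: Not invertible.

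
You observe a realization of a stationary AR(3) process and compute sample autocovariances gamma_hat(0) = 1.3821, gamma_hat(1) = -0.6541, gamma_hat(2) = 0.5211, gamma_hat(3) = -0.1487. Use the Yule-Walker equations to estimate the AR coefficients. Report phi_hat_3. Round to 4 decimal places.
\hat\phi_{3} = 0.1730

The Yule-Walker equations for an AR(p) process read, in matrix form,
  Gamma_p phi = r_p,   with   (Gamma_p)_{ij} = gamma(|i - j|),
                       (r_p)_i = gamma(i),   i,j = 1..p.
Substitute the sample gammas (Toeplitz matrix and right-hand side of size 3):
  Gamma_p = [[1.3821, -0.6541, 0.5211], [-0.6541, 1.3821, -0.6541], [0.5211, -0.6541, 1.3821]]
  r_p     = [-0.6541, 0.5211, -0.1487]
Written out (R1..R3):
  (R1) 1.3821 phi_1 - 0.6541 phi_2 + 0.5211 phi_3 = -0.6541
  (R2) -0.6541 phi_1 + 1.3821 phi_2 - 0.6541 phi_3 = 0.5211
  (R3) 0.5211 phi_1 - 0.6541 phi_2 + 1.3821 phi_3 = -0.1487
Gaussian elimination:
  R2 <- R2 - (-0.6541/1.3821) R1 = R2 - (-0.473265) R1:  1.072537 phi_2 - 0.407481 phi_3 = 0.211537
  R3 <- R3 - (0.5211/1.3821) R1 = R3 - (0.377035) R1:  -0.407481 phi_2 + 1.185627 phi_3 = 0.097919
  R3 <- R3 - (-0.407481/1.072537) R2 = R3 - (-0.379923) R2:  1.030816 phi_3 = 0.178286
Back-substitution:
  phi_hat_3 = 0.178286 / 1.030816 = 0.172957
  phi_hat_2 = (0.211537 - (-0.407481)(0.172957)) / 1.072537 = 0.262941
  phi_hat_1 = (-0.6541 - (-0.6541)(0.262941) - (0.5211)(0.172957)) / 1.3821 = -0.414035
So phi_hat = [-0.4140, 0.2629, 0.1730].
Therefore phi_hat_3 = 0.1730.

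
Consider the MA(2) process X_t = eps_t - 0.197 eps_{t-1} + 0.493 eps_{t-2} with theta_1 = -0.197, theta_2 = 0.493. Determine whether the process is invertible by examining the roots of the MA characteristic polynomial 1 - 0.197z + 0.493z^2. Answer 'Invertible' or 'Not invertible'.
\text{Invertible}

The MA(q) characteristic polynomial is P(z) = 1 - 0.197z + 0.493z^2.
Invertibility requires all roots to lie outside the unit circle, i.e. |z| > 1 for every root.
Set 1 + (-0.197) z + (0.493) z^2 = 0, i.e. a z^2 + b z + c = 0 with a = 0.493, b = -0.197, c = 1.
Discriminant D = b^2 - 4ac = (-0.197)^2 - 4*(0.493)*1 = 0.038809 - (1.972) = -1.933191.
D < 0, so the roots are the complex-conjugate pair z = (-b +/- i sqrt(-D)) / (2a) = 0.1998 +/- 1.4101i.
For a conjugate pair |z|^2 = z * conj(z) = (product of roots) = c/a = 1/(0.493) = 2.028398, so |z| = sqrt(2.028398) = 1.4242 for both roots.
Moduli of all roots: 1.4242, 1.4242.
All moduli strictly greater than 1? Yes.
Verdict: Invertible.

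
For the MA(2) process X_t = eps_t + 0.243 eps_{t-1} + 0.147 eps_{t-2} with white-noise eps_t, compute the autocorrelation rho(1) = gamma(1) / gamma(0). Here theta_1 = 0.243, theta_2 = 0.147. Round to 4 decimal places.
\rho(1) = 0.2579

For an MA(q) process with theta_0 = 1, the autocovariance is
  gamma(k) = sigma^2 * sum_{i=0..q-k} theta_i * theta_{i+k},
and rho(k) = gamma(k) / gamma(0). Sigma^2 cancels.
  numerator   = (1)*(0.243) + (0.243)*(0.147) = 0.278721.
  denominator = (1)^2 + (0.243)^2 + (0.147)^2 = 1.080658.
  rho(1) = 0.278721 / 1.080658 = 0.2579.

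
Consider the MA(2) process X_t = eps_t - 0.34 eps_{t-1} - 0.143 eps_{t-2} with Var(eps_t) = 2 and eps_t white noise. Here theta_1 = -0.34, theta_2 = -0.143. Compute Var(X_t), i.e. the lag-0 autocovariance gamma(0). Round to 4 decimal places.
\gamma(0) = 2.2721

For an MA(q) process X_t = eps_t + sum_i theta_i eps_{t-i} with
Var(eps_t) = sigma^2, the variance is
  gamma(0) = sigma^2 * (1 + sum_i theta_i^2).
  sum_i theta_i^2 = (-0.34)^2 + (-0.143)^2 = 0.1156 + 0.020449 = 0.136049.
  gamma(0) = 2 * (1 + 0.136049) = 2 * 1.136049 = 2.272098, which rounds to 2.2721.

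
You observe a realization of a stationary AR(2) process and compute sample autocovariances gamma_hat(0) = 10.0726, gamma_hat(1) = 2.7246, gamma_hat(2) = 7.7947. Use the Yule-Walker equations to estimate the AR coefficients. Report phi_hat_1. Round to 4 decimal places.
\hat\phi_{1} = 0.0660

The Yule-Walker equations for an AR(p) process read, in matrix form,
  Gamma_p phi = r_p,   with   (Gamma_p)_{ij} = gamma(|i - j|),
                       (r_p)_i = gamma(i),   i,j = 1..p.
Substitute the sample gammas (Toeplitz matrix and right-hand side of size 2):
  Gamma_p = [[10.0726, 2.7246], [2.7246, 10.0726]]
  r_p     = [2.7246, 7.7947]
Written out:
  10.0726 phi_1 + 2.7246 phi_2 = 2.7246
  2.7246 phi_1 + 10.0726 phi_2 = 7.7947
Solve by Cramer's rule:
  det = gamma(0)^2 - gamma(1)^2 = (10.0726)^2 - (2.7246)^2 = 101.45727076 - 7.42344516 = 94.0338256
  phi_hat_1 = [gamma(1) gamma(0) - gamma(1) gamma(2)] / det = [(2.7246)(10.0726) - (2.7246)(7.7947)] / 94.0338256 = 6.20636634 / 94.0338256 = 0.066
  phi_hat_2 = [gamma(0) gamma(2) - gamma(1)^2] / det = [(10.0726)(7.7947) - (2.7246)^2] / 94.0338256 = 71.08945006 / 94.0338256 = 0.756
So phi_hat = [0.0660, 0.7560].
Therefore phi_hat_1 = 0.0660.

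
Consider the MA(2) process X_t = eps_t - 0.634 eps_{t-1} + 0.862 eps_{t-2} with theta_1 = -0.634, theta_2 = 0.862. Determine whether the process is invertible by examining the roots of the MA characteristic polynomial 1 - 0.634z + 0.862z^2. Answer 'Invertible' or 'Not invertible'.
\text{Invertible}

The MA(q) characteristic polynomial is P(z) = 1 - 0.634z + 0.862z^2.
Invertibility requires all roots to lie outside the unit circle, i.e. |z| > 1 for every root.
Set 1 + (-0.634) z + (0.862) z^2 = 0, i.e. a z^2 + b z + c = 0 with a = 0.862, b = -0.634, c = 1.
Discriminant D = b^2 - 4ac = (-0.634)^2 - 4*(0.862)*1 = 0.401956 - (3.448) = -3.046044.
D < 0, so the roots are the complex-conjugate pair z = (-b +/- i sqrt(-D)) / (2a) = 0.3677 +/- 1.0124i.
For a conjugate pair |z|^2 = z * conj(z) = (product of roots) = c/a = 1/(0.862) = 1.160093, so |z| = sqrt(1.160093) = 1.0771 for both roots.
Moduli of all roots: 1.0771, 1.0771.
All moduli strictly greater than 1? Yes.
Verdict: Invertible.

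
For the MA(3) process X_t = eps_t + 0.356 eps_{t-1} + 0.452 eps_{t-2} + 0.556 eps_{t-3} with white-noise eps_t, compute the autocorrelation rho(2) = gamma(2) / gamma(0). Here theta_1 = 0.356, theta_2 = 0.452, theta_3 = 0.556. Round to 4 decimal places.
\rho(2) = 0.3963

For an MA(q) process with theta_0 = 1, the autocovariance is
  gamma(k) = sigma^2 * sum_{i=0..q-k} theta_i * theta_{i+k},
and rho(k) = gamma(k) / gamma(0). Sigma^2 cancels.
  numerator   = (1)*(0.452) + (0.356)*(0.556) = 0.649936.
  denominator = (1)^2 + (0.356)^2 + (0.452)^2 + (0.556)^2 = 1.640176.
  rho(2) = 0.649936 / 1.640176 = 0.3963.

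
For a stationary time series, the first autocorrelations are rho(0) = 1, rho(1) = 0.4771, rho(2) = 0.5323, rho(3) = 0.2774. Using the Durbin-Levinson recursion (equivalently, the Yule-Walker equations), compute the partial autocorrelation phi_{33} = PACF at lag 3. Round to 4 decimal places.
\phi_{33} = -0.0990

The PACF at lag k is phi_{kk}, the last component of the solution
to the Yule-Walker system G_k phi = r_k where
  (G_k)_{ij} = rho(|i - j|), (r_k)_i = rho(i), i,j = 1..k.
Equivalently, Durbin-Levinson gives phi_{kk} iteratively:
  phi_{11} = rho(1)
  phi_{kk} = [rho(k) - sum_{j=1..k-1} phi_{k-1,j} rho(k-j)]
            / [1 - sum_{j=1..k-1} phi_{k-1,j} rho(j)],
  phi_{k,j} = phi_{k-1,j} - phi_{kk} phi_{k-1,k-j},  j = 1..k-1.
Step k = 1:
  phi_11 = rho(1) = 0.4771.
Step k = 2:
  phi_22 = [rho(2) - phi_11 rho(1)] / [1 - phi_11 rho(1)] = [0.5323 - (0.4771)(0.4771)] / [1 - (0.4771)(0.4771)]
         = 0.30467559 / 0.77237559 = 0.394466.
  Update: phi_21 = phi_11 - phi_22 phi_11 = 0.4771 - (0.394466)(0.4771) = 0.2889.
Step k = 3:
  phi_33 = [rho(3) - phi_21 rho(2) - phi_22 rho(1)] / [1 - phi_21 rho(1) - phi_22 rho(2)]
    numerator   = 0.2774 - (0.2889)(0.5323) - (0.394466)(0.4771) = -0.06458125
    denominator = 1 - (0.2889)(0.4771) - (0.394466)(0.5323) = 0.65219155
  phi_33 = -0.06458125 / 0.65219155 = -0.099.
Therefore phi_{33} = -0.0990.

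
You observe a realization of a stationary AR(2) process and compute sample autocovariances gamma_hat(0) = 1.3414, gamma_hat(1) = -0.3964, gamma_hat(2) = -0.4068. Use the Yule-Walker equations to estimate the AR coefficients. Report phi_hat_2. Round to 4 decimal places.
\hat\phi_{2} = -0.4280

The Yule-Walker equations for an AR(p) process read, in matrix form,
  Gamma_p phi = r_p,   with   (Gamma_p)_{ij} = gamma(|i - j|),
                       (r_p)_i = gamma(i),   i,j = 1..p.
Substitute the sample gammas (Toeplitz matrix and right-hand side of size 2):
  Gamma_p = [[1.3414, -0.3964], [-0.3964, 1.3414]]
  r_p     = [-0.3964, -0.4068]
Written out:
  1.3414 phi_1 - 0.3964 phi_2 = -0.3964
  -0.3964 phi_1 + 1.3414 phi_2 = -0.4068
Solve by Cramer's rule:
  det = gamma(0)^2 - gamma(1)^2 = (1.3414)^2 - (-0.3964)^2 = 1.79935396 - 0.15713296 = 1.642221
  phi_hat_1 = [gamma(1) gamma(0) - gamma(1) gamma(2)] / det = [(-0.3964)(1.3414) - (-0.3964)(-0.4068)] / 1.642221 = -0.69298648 / 1.642221 = -0.422
  phi_hat_2 = [gamma(0) gamma(2) - gamma(1)^2] / det = [(1.3414)(-0.4068) - (-0.3964)^2] / 1.642221 = -0.70281448 / 1.642221 = -0.428
So phi_hat = [-0.4220, -0.4280].
Therefore phi_hat_2 = -0.4280.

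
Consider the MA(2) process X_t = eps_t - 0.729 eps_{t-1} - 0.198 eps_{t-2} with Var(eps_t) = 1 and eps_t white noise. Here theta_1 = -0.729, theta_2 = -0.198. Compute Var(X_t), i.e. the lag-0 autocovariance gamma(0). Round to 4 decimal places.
\gamma(0) = 1.5706

For an MA(q) process X_t = eps_t + sum_i theta_i eps_{t-i} with
Var(eps_t) = sigma^2, the variance is
  gamma(0) = sigma^2 * (1 + sum_i theta_i^2).
  sum_i theta_i^2 = (-0.729)^2 + (-0.198)^2 = 0.531441 + 0.039204 = 0.570645.
  gamma(0) = 1 * (1 + 0.570645) = 1 * 1.570645 = 1.570645, which rounds to 1.5706.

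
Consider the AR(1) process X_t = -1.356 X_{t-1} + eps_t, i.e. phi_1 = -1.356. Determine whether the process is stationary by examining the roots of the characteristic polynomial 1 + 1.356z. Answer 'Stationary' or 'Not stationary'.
\text{Not stationary}

The AR(p) characteristic polynomial is P(z) = 1 + 1.356z.
Stationarity requires all roots to lie outside the unit circle, i.e. |z| > 1 for every root.
This is linear in z: 1 + (1.356) z = 0  =>  z = -1/(1.356) = -0.737463,  |z| = 0.737463.
Moduli of all roots: 0.7375.
All moduli strictly greater than 1? No.
Verdict: Not stationary.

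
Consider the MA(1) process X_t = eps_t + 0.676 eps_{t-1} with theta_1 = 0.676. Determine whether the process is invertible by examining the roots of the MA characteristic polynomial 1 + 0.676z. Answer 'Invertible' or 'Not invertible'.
\text{Invertible}

The MA(q) characteristic polynomial is P(z) = 1 + 0.676z.
Invertibility requires all roots to lie outside the unit circle, i.e. |z| > 1 for every root.
This is linear in z: 1 + (0.676) z = 0  =>  z = -1/(0.676) = -1.47929,  |z| = 1.47929.
Moduli of all roots: 1.4793.
All moduli strictly greater than 1? Yes.
Verdict: Invertible.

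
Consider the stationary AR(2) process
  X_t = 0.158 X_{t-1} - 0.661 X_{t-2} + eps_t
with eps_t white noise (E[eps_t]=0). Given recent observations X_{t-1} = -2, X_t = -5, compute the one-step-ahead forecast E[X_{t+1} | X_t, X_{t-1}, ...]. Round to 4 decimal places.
E[X_{t+1} \mid \mathcal F_t] = 0.5320

For an AR(p) model X_t = c + sum_i phi_i X_{t-i} + eps_t, the
one-step-ahead conditional mean is
  E[X_{t+1} | X_t, ...] = c + sum_i phi_i X_{t+1-i}.
Substitute known values:
  E[X_{t+1} | ...] = (0.158) * (-5) + (-0.661) * (-2)
                   = 0.5320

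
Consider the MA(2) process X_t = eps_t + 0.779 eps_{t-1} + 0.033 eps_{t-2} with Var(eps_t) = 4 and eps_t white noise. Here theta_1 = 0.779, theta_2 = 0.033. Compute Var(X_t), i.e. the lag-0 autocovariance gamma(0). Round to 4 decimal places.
\gamma(0) = 6.4317

For an MA(q) process X_t = eps_t + sum_i theta_i eps_{t-i} with
Var(eps_t) = sigma^2, the variance is
  gamma(0) = sigma^2 * (1 + sum_i theta_i^2).
  sum_i theta_i^2 = (0.779)^2 + (0.033)^2 = 0.606841 + 0.001089 = 0.60793.
  gamma(0) = 4 * (1 + 0.60793) = 4 * 1.60793 = 6.43172, which rounds to 6.4317.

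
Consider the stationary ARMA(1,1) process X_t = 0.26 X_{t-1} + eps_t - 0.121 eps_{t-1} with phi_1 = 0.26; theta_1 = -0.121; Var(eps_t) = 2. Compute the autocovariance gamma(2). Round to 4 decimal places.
\gamma(2) = 0.0751

Multiply the model equation by X_{t-k} and take expectations. With theta_0 = psi_0 = 1 and psi_j the MA(infinity) weights, this gives
  gamma(k) - sum_i phi_i gamma(k-i) = c_k,
  c_k = sigma^2 * sum_{j=k..q} theta_j psi_{j-k}   (c_k = 0 for k > q),
using gamma(-m) = gamma(m).
psi-weights needed (psi_j = theta_j + sum_i phi_i psi_{j-i}):
  psi_1 = theta_1 + phi_1 = -0.121 + (0.26) = 0.139
Right-hand sides:
  c_0 = sigma^2 (1 + theta_1 psi_1) = 2 * (1 + (-0.121)(0.139)) = 2 * 0.983181 = 1.966362
  c_1 = sigma^2 theta_1 = 2 * (-0.121) = -0.242
  c_2 = 0
Equations for k = 0 and k = 1 (AR order 1):
  gamma(0) = phi_1 gamma(1) + c_0
  gamma(1) = phi_1 gamma(0) + c_1
Substituting the second into the first: gamma(0) (1 - phi_1^2) = c_0 + phi_1 c_1, so
  gamma(0) = (c_0 + phi_1 c_1) / (1 - phi_1^2) = (1.966362 + (0.26)(-0.242)) / (1 - (0.26)^2) = 1.903442 / 0.9324 = 2.041444.
  gamma(1) = phi_1 gamma(0) + c_1 = (0.26)(2.041444) + (-0.242) = 0.288775.
For k = 2 (> q): gamma(2) = phi_1 gamma(1) = (0.26)(0.288775) = 0.075082.
Therefore gamma(2) = 0.0751 (to 4 decimal places).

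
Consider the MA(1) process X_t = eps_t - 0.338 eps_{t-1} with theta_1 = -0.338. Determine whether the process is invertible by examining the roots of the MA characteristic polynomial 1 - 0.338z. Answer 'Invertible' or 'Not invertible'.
\text{Invertible}

The MA(q) characteristic polynomial is P(z) = 1 - 0.338z.
Invertibility requires all roots to lie outside the unit circle, i.e. |z| > 1 for every root.
This is linear in z: 1 + (-0.338) z = 0  =>  z = -1/(-0.338) = 2.95858,  |z| = 2.95858.
Moduli of all roots: 2.9586.
All moduli strictly greater than 1? Yes.
Verdict: Invertible.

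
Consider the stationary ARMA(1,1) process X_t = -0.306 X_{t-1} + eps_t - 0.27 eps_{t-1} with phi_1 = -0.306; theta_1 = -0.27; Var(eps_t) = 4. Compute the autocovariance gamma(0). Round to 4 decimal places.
\gamma(0) = 5.4642

Multiply the model equation by X_{t-k} and take expectations. With theta_0 = psi_0 = 1 and psi_j the MA(infinity) weights, this gives
  gamma(k) - sum_i phi_i gamma(k-i) = c_k,
  c_k = sigma^2 * sum_{j=k..q} theta_j psi_{j-k}   (c_k = 0 for k > q),
using gamma(-m) = gamma(m).
psi-weights needed (psi_j = theta_j + sum_i phi_i psi_{j-i}):
  psi_1 = theta_1 + phi_1 = -0.27 + (-0.306) = -0.576
Right-hand sides:
  c_0 = sigma^2 (1 + theta_1 psi_1) = 4 * (1 + (-0.27)(-0.576)) = 4 * 1.15552 = 4.62208
  c_1 = sigma^2 theta_1 = 4 * (-0.27) = -1.08
  c_2 = 0
Equations for k = 0 and k = 1 (AR order 1):
  gamma(0) = phi_1 gamma(1) + c_0
  gamma(1) = phi_1 gamma(0) + c_1
Substituting the second into the first: gamma(0) (1 - phi_1^2) = c_0 + phi_1 c_1, so
  gamma(0) = (c_0 + phi_1 c_1) / (1 - phi_1^2) = (4.62208 + (-0.306)(-1.08)) / (1 - (-0.306)^2) = 4.95256 / 0.906364 = 5.464206.
Therefore gamma(0) = 5.4642 (to 4 decimal places).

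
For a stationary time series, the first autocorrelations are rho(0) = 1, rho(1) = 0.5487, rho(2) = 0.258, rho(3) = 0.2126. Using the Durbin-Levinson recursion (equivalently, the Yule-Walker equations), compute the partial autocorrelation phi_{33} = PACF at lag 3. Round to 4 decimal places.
\phi_{33} = 0.1381

The PACF at lag k is phi_{kk}, the last component of the solution
to the Yule-Walker system G_k phi = r_k where
  (G_k)_{ij} = rho(|i - j|), (r_k)_i = rho(i), i,j = 1..k.
Equivalently, Durbin-Levinson gives phi_{kk} iteratively:
  phi_{11} = rho(1)
  phi_{kk} = [rho(k) - sum_{j=1..k-1} phi_{k-1,j} rho(k-j)]
            / [1 - sum_{j=1..k-1} phi_{k-1,j} rho(j)],
  phi_{k,j} = phi_{k-1,j} - phi_{kk} phi_{k-1,k-j},  j = 1..k-1.
Step k = 1:
  phi_11 = rho(1) = 0.5487.
Step k = 2:
  phi_22 = [rho(2) - phi_11 rho(1)] / [1 - phi_11 rho(1)] = [0.258 - (0.5487)(0.5487)] / [1 - (0.5487)(0.5487)]
         = -0.04307169 / 0.69892831 = -0.061625.
  Update: phi_21 = phi_11 - phi_22 phi_11 = 0.5487 - (-0.061625)(0.5487) = 0.582514.
Step k = 3:
  phi_33 = [rho(3) - phi_21 rho(2) - phi_22 rho(1)] / [1 - phi_21 rho(1) - phi_22 rho(2)]
    numerator   = 0.2126 - (0.582514)(0.258) - (-0.061625)(0.5487) = 0.09612525
    denominator = 1 - (0.582514)(0.5487) - (-0.061625)(0.258) = 0.696274
  phi_33 = 0.09612525 / 0.696274 = 0.1381.
Therefore phi_{33} = 0.1381.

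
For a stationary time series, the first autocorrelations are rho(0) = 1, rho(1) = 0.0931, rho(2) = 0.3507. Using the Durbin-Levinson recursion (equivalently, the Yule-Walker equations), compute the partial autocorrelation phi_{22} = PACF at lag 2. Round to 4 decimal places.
\phi_{22} = 0.3450

The PACF at lag k is phi_{kk}, the last component of the solution
to the Yule-Walker system G_k phi = r_k where
  (G_k)_{ij} = rho(|i - j|), (r_k)_i = rho(i), i,j = 1..k.
Equivalently, Durbin-Levinson gives phi_{kk} iteratively:
  phi_{11} = rho(1)
  phi_{kk} = [rho(k) - sum_{j=1..k-1} phi_{k-1,j} rho(k-j)]
            / [1 - sum_{j=1..k-1} phi_{k-1,j} rho(j)],
  phi_{k,j} = phi_{k-1,j} - phi_{kk} phi_{k-1,k-j},  j = 1..k-1.
Step k = 1:
  phi_11 = rho(1) = 0.0931.
Step k = 2:
  phi_22 = [rho(2) - phi_11 rho(1)] / [1 - phi_11 rho(1)] = [0.3507 - (0.0931)(0.0931)] / [1 - (0.0931)(0.0931)]
         = 0.34203239 / 0.99133239 = 0.345.
Therefore phi_{22} = 0.3450.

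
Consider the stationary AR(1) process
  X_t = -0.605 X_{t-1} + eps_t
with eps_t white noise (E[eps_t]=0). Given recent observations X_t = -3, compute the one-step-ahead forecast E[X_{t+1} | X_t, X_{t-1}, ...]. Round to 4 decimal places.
E[X_{t+1} \mid \mathcal F_t] = 1.8150

For an AR(p) model X_t = c + sum_i phi_i X_{t-i} + eps_t, the
one-step-ahead conditional mean is
  E[X_{t+1} | X_t, ...] = c + sum_i phi_i X_{t+1-i}.
Substitute known values:
  E[X_{t+1} | ...] = (-0.605) * (-3)
                   = 1.8150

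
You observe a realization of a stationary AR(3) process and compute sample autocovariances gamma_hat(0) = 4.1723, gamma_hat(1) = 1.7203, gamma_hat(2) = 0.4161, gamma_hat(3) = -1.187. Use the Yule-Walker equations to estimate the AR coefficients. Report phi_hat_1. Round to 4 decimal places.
\hat\phi_{1} = 0.4170

The Yule-Walker equations for an AR(p) process read, in matrix form,
  Gamma_p phi = r_p,   with   (Gamma_p)_{ij} = gamma(|i - j|),
                       (r_p)_i = gamma(i),   i,j = 1..p.
Substitute the sample gammas (Toeplitz matrix and right-hand side of size 3):
  Gamma_p = [[4.1723, 1.7203, 0.4161], [1.7203, 4.1723, 1.7203], [0.4161, 1.7203, 4.1723]]
  r_p     = [1.7203, 0.4161, -1.187]
Written out (R1..R3):
  (R1) 4.1723 phi_1 + 1.7203 phi_2 + 0.4161 phi_3 = 1.7203
  (R2) 1.7203 phi_1 + 4.1723 phi_2 + 1.7203 phi_3 = 0.4161
  (R3) 0.4161 phi_1 + 1.7203 phi_2 + 4.1723 phi_3 = -1.187
Gaussian elimination:
  R2 <- R2 - (1.7203/4.1723) R1 = R2 - (0.412315) R1:  3.462995 phi_2 + 1.548736 phi_3 = -0.293205
  R3 <- R3 - (0.4161/4.1723) R1 = R3 - (0.099729) R1:  1.548736 phi_2 + 4.130803 phi_3 = -1.358564
  R3 <- R3 - (1.548736/3.462995) R2 = R3 - (0.447224) R2:  3.43817 phi_3 = -1.227436
Back-substitution:
  phi_hat_3 = -1.227436 / 3.43817 = -0.357003
  phi_hat_2 = (-0.293205 - (1.548736)(-0.357003)) / 3.462995 = 0.074992
  phi_hat_1 = (1.7203 - (1.7203)(0.074992) - (0.4161)(-0.357003)) / 4.1723 = 0.416998
So phi_hat = [0.4170, 0.0750, -0.3570].
Therefore phi_hat_1 = 0.4170.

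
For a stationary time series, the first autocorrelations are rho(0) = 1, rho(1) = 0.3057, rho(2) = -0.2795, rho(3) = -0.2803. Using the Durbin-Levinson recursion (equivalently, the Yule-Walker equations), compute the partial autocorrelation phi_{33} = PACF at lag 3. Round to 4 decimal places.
\phi_{33} = -0.0451

The PACF at lag k is phi_{kk}, the last component of the solution
to the Yule-Walker system G_k phi = r_k where
  (G_k)_{ij} = rho(|i - j|), (r_k)_i = rho(i), i,j = 1..k.
Equivalently, Durbin-Levinson gives phi_{kk} iteratively:
  phi_{11} = rho(1)
  phi_{kk} = [rho(k) - sum_{j=1..k-1} phi_{k-1,j} rho(k-j)]
            / [1 - sum_{j=1..k-1} phi_{k-1,j} rho(j)],
  phi_{k,j} = phi_{k-1,j} - phi_{kk} phi_{k-1,k-j},  j = 1..k-1.
Step k = 1:
  phi_11 = rho(1) = 0.3057.
Step k = 2:
  phi_22 = [rho(2) - phi_11 rho(1)] / [1 - phi_11 rho(1)] = [-0.2795 - (0.3057)(0.3057)] / [1 - (0.3057)(0.3057)]
         = -0.37295249 / 0.90654751 = -0.411399.
  Update: phi_21 = phi_11 - phi_22 phi_11 = 0.3057 - (-0.411399)(0.3057) = 0.431465.
Step k = 3:
  phi_33 = [rho(3) - phi_21 rho(2) - phi_22 rho(1)] / [1 - phi_21 rho(1) - phi_22 rho(2)]
    numerator   = -0.2803 - (0.431465)(-0.2795) - (-0.411399)(0.3057) = -0.03394106
    denominator = 1 - (0.431465)(0.3057) - (-0.411399)(-0.2795) = 0.75311533
  phi_33 = -0.03394106 / 0.75311533 = -0.0451.
Therefore phi_{33} = -0.0451.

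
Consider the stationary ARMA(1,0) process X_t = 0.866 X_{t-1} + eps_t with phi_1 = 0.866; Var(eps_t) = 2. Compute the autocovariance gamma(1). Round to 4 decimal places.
\gamma(1) = 6.9268

Multiply the model equation by X_{t-k} and take expectations. With theta_0 = psi_0 = 1 and psi_j the MA(infinity) weights, this gives
  gamma(k) - sum_i phi_i gamma(k-i) = c_k,
  c_k = sigma^2 * sum_{j=k..q} theta_j psi_{j-k}   (c_k = 0 for k > q),
using gamma(-m) = gamma(m).
Pure AR (q = 0): c_0 = sigma^2 = 2, c_k = 0 for k >= 1.
Equations for k = 0 and k = 1 (AR order 1):
  gamma(0) = phi_1 gamma(1) + c_0
  gamma(1) = phi_1 gamma(0) + c_1
Substituting the second into the first: gamma(0) (1 - phi_1^2) = c_0 + phi_1 c_1, so
  gamma(0) = c_0 / (1 - phi_1^2) = 2 / (1 - (0.866)^2) = 2 / 0.250044 = 7.998592.
  gamma(1) = phi_1 gamma(0) = (0.866)(7.998592) = 6.926781.
Therefore gamma(1) = 6.9268 (to 4 decimal places).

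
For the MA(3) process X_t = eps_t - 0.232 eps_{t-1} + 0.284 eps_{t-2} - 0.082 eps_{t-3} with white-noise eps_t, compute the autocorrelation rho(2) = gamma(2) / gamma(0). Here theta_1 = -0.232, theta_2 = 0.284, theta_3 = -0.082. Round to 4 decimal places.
\rho(2) = 0.2655

For an MA(q) process with theta_0 = 1, the autocovariance is
  gamma(k) = sigma^2 * sum_{i=0..q-k} theta_i * theta_{i+k},
and rho(k) = gamma(k) / gamma(0). Sigma^2 cancels.
  numerator   = (1)*(0.284) + (-0.232)*(-0.082) = 0.303024.
  denominator = (1)^2 + (-0.232)^2 + (0.284)^2 + (-0.082)^2 = 1.141204.
  rho(2) = 0.303024 / 1.141204 = 0.2655.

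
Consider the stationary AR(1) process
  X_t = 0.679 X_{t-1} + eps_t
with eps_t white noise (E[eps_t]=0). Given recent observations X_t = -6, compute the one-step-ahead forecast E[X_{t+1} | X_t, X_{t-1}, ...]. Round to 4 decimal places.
E[X_{t+1} \mid \mathcal F_t] = -4.0740

For an AR(p) model X_t = c + sum_i phi_i X_{t-i} + eps_t, the
one-step-ahead conditional mean is
  E[X_{t+1} | X_t, ...] = c + sum_i phi_i X_{t+1-i}.
Substitute known values:
  E[X_{t+1} | ...] = (0.679) * (-6)
                   = -4.0740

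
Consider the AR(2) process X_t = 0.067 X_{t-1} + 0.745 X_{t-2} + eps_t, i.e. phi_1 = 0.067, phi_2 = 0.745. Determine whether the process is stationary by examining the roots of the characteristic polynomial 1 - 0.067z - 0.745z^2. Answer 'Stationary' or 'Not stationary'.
\text{Stationary}

The AR(p) characteristic polynomial is P(z) = 1 - 0.067z - 0.745z^2.
Stationarity requires all roots to lie outside the unit circle, i.e. |z| > 1 for every root.
Set 1 + (-0.067) z + (-0.745) z^2 = 0, i.e. a z^2 + b z + c = 0 with a = -0.745, b = -0.067, c = 1.
Discriminant D = b^2 - 4ac = (-0.067)^2 - 4*(-0.745)*1 = 0.004489 - (-2.98) = 2.984489.
D >= 0, so the roots are real: z = (-b +/- sqrt(D)) / (2a) = (0.067 +/- 1.727567) / (-1.49).
  z_1 = (0.067 + 1.727567) / (-1.49) = -1.2044,   |z_1| = 1.2044.
  z_2 = (0.067 - 1.727567) / (-1.49) = 1.1145,   |z_2| = 1.1145.
Moduli of all roots: 1.2044, 1.1145.
All moduli strictly greater than 1? Yes.
Verdict: Stationary.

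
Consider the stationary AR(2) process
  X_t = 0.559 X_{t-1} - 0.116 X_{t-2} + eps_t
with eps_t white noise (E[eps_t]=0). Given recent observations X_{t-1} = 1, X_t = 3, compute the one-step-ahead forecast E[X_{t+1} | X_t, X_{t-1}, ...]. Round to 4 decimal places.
E[X_{t+1} \mid \mathcal F_t] = 1.5610

For an AR(p) model X_t = c + sum_i phi_i X_{t-i} + eps_t, the
one-step-ahead conditional mean is
  E[X_{t+1} | X_t, ...] = c + sum_i phi_i X_{t+1-i}.
Substitute known values:
  E[X_{t+1} | ...] = (0.559) * (3) + (-0.116) * (1)
                   = 1.5610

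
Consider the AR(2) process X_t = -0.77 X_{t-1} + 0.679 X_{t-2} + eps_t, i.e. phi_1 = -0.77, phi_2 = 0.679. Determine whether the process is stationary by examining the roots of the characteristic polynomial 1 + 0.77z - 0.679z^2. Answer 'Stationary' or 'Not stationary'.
\text{Not stationary}

The AR(p) characteristic polynomial is P(z) = 1 + 0.77z - 0.679z^2.
Stationarity requires all roots to lie outside the unit circle, i.e. |z| > 1 for every root.
Set 1 + (0.77) z + (-0.679) z^2 = 0, i.e. a z^2 + b z + c = 0 with a = -0.679, b = 0.77, c = 1.
Discriminant D = b^2 - 4ac = (0.77)^2 - 4*(-0.679)*1 = 0.5929 - (-2.716) = 3.3089.
D >= 0, so the roots are real: z = (-b +/- sqrt(D)) / (2a) = (-0.77 +/- 1.819038) / (-1.358).
  z_1 = (-0.77 + 1.819038) / (-1.358) = -0.7725,   |z_1| = 0.7725.
  z_2 = (-0.77 - 1.819038) / (-1.358) = 1.9065,   |z_2| = 1.9065.
Moduli of all roots: 0.7725, 1.9065.
All moduli strictly greater than 1? No.
Verdict: Not stationary.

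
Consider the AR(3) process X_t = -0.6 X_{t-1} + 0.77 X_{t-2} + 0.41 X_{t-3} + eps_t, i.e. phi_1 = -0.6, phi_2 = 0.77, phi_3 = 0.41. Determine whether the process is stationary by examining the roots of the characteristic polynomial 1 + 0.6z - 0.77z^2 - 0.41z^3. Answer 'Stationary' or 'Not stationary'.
\text{Stationary}

The AR(p) characteristic polynomial is P(z) = 1 + 0.6z - 0.77z^2 - 0.41z^3.
Stationarity requires all roots to lie outside the unit circle, i.e. |z| > 1 for every root.
Degree 3: look for a simple real root z0 first, then factor out (1 - z/z0) and solve the remaining quadratic.
Testing z0 = -2: P(-2) = 1 + (0.6)(-2) + (-0.77)(-2)^2 + (-0.41)(-2)^3
  = 1 + (-1.2) + (-3.08) + (3.28) = 0.  So z_0 = -2 is a root, |z_0| = 2.
Divide out the factor (1 + 0.5 z) = (1 - z/z0) (since 1/z0 = -0.5):
  P(z) = (1 + 0.5 z)(1 + (0.1) z + (-0.82) z^2)
  [check: z-coef 0.1 - (-0.5) = 0.6; z^2-coef -0.82 - (-0.5)(0.1) = -0.77; z^3-coef -(-0.5)(-0.82) = -0.41.]
Remaining roots from the quadratic factor 1 + (0.1) z + (-0.82) z^2:
  Set 1 + (0.1) z + (-0.82) z^2 = 0, i.e. a z^2 + b z + c = 0 with a = -0.82, b = 0.1, c = 1.
  Discriminant D = b^2 - 4ac = (0.1)^2 - 4*(-0.82)*1 = 0.01 - (-3.28) = 3.29.
  D >= 0, so the roots are real: z = (-b +/- sqrt(D)) / (2a) = (-0.1 +/- 1.813836) / (-1.64).
    z_1 = (-0.1 + 1.813836) / (-1.64) = -1.045,   |z_1| = 1.045.
    z_2 = (-0.1 - 1.813836) / (-1.64) = 1.167,   |z_2| = 1.167.
Moduli of all roots: 2.0000, 1.0450, 1.1670.
All moduli strictly greater than 1? Yes.
Verdict: Stationary.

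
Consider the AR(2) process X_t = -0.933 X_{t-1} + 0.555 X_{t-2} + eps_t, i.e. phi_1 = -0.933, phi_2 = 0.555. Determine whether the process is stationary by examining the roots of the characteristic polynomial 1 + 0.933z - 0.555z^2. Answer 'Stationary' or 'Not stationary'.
\text{Not stationary}

The AR(p) characteristic polynomial is P(z) = 1 + 0.933z - 0.555z^2.
Stationarity requires all roots to lie outside the unit circle, i.e. |z| > 1 for every root.
Set 1 + (0.933) z + (-0.555) z^2 = 0, i.e. a z^2 + b z + c = 0 with a = -0.555, b = 0.933, c = 1.
Discriminant D = b^2 - 4ac = (0.933)^2 - 4*(-0.555)*1 = 0.870489 - (-2.22) = 3.090489.
D >= 0, so the roots are real: z = (-b +/- sqrt(D)) / (2a) = (-0.933 +/- 1.757979) / (-1.11).
  z_1 = (-0.933 + 1.757979) / (-1.11) = -0.7432,   |z_1| = 0.7432.
  z_2 = (-0.933 - 1.757979) / (-1.11) = 2.4243,   |z_2| = 2.4243.
Moduli of all roots: 0.7432, 2.4243.
All moduli strictly greater than 1? No.
Verdict: Not stationary.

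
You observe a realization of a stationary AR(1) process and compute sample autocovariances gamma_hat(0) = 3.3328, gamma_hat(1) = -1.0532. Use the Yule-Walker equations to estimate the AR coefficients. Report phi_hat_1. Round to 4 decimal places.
\hat\phi_{1} = -0.3160

The Yule-Walker equations for an AR(p) process read, in matrix form,
  Gamma_p phi = r_p,   with   (Gamma_p)_{ij} = gamma(|i - j|),
                       (r_p)_i = gamma(i),   i,j = 1..p.
Substitute the sample gammas (Toeplitz matrix and right-hand side of size 1):
  Gamma_p = [[3.3328]]
  r_p     = [-1.0532]
With p = 1 this is the single equation gamma(0) phi_1 = gamma(1):
  phi_hat_1 = gamma(1) / gamma(0) = -1.0532 / 3.3328 = -0.3160.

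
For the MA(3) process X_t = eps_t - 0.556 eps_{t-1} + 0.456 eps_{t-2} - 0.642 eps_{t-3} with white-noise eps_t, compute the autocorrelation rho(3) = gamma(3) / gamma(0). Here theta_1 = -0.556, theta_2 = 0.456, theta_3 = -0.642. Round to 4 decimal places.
\rho(3) = -0.3328

For an MA(q) process with theta_0 = 1, the autocovariance is
  gamma(k) = sigma^2 * sum_{i=0..q-k} theta_i * theta_{i+k},
and rho(k) = gamma(k) / gamma(0). Sigma^2 cancels.
  numerator   = (1)*(-0.642) = -0.642.
  denominator = (1)^2 + (-0.556)^2 + (0.456)^2 + (-0.642)^2 = 1.929236.
  rho(3) = -0.642 / 1.929236 = -0.3328.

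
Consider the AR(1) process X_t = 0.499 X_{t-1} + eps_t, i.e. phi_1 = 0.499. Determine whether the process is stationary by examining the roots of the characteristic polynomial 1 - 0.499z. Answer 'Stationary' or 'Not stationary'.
\text{Stationary}

The AR(p) characteristic polynomial is P(z) = 1 - 0.499z.
Stationarity requires all roots to lie outside the unit circle, i.e. |z| > 1 for every root.
This is linear in z: 1 + (-0.499) z = 0  =>  z = -1/(-0.499) = 2.004008,  |z| = 2.004008.
Moduli of all roots: 2.0040.
All moduli strictly greater than 1? Yes.
Verdict: Stationary.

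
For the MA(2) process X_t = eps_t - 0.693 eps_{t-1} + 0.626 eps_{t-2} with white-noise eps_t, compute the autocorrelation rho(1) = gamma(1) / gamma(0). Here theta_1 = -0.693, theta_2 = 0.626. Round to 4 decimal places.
\rho(1) = -0.6019

For an MA(q) process with theta_0 = 1, the autocovariance is
  gamma(k) = sigma^2 * sum_{i=0..q-k} theta_i * theta_{i+k},
and rho(k) = gamma(k) / gamma(0). Sigma^2 cancels.
  numerator   = (1)*(-0.693) + (-0.693)*(0.626) = -1.126818.
  denominator = (1)^2 + (-0.693)^2 + (0.626)^2 = 1.872125.
  rho(1) = -1.126818 / 1.872125 = -0.6019.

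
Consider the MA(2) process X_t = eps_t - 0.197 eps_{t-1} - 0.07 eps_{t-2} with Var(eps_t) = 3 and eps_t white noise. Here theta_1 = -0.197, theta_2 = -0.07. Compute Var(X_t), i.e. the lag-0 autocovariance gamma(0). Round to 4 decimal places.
\gamma(0) = 3.1311

For an MA(q) process X_t = eps_t + sum_i theta_i eps_{t-i} with
Var(eps_t) = sigma^2, the variance is
  gamma(0) = sigma^2 * (1 + sum_i theta_i^2).
  sum_i theta_i^2 = (-0.197)^2 + (-0.07)^2 = 0.038809 + 0.0049 = 0.043709.
  gamma(0) = 3 * (1 + 0.043709) = 3 * 1.043709 = 3.131127, which rounds to 3.1311.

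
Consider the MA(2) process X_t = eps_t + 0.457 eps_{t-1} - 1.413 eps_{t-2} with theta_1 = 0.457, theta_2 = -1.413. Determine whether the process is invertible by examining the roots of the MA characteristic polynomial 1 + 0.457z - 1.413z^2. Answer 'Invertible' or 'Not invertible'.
\text{Not invertible}

The MA(q) characteristic polynomial is P(z) = 1 + 0.457z - 1.413z^2.
Invertibility requires all roots to lie outside the unit circle, i.e. |z| > 1 for every root.
Set 1 + (0.457) z + (-1.413) z^2 = 0, i.e. a z^2 + b z + c = 0 with a = -1.413, b = 0.457, c = 1.
Discriminant D = b^2 - 4ac = (0.457)^2 - 4*(-1.413)*1 = 0.208849 - (-5.652) = 5.860849.
D >= 0, so the roots are real: z = (-b +/- sqrt(D)) / (2a) = (-0.457 +/- 2.420919) / (-2.826).
  z_1 = (-0.457 + 2.420919) / (-2.826) = -0.6949,   |z_1| = 0.6949.
  z_2 = (-0.457 - 2.420919) / (-2.826) = 1.0184,   |z_2| = 1.0184.
Moduli of all roots: 0.6949, 1.0184.
All moduli strictly greater than 1? No.
Verdict: Not invertible.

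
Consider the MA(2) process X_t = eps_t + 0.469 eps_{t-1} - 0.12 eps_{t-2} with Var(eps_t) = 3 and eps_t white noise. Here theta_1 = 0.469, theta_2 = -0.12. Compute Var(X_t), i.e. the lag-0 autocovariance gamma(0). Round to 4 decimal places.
\gamma(0) = 3.7031

For an MA(q) process X_t = eps_t + sum_i theta_i eps_{t-i} with
Var(eps_t) = sigma^2, the variance is
  gamma(0) = sigma^2 * (1 + sum_i theta_i^2).
  sum_i theta_i^2 = (0.469)^2 + (-0.12)^2 = 0.219961 + 0.0144 = 0.234361.
  gamma(0) = 3 * (1 + 0.234361) = 3 * 1.234361 = 3.703083, which rounds to 3.7031.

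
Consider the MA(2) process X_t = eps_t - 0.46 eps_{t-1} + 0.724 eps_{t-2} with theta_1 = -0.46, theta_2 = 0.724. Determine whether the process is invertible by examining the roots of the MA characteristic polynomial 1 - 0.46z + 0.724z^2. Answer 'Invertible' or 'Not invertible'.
\text{Invertible}

The MA(q) characteristic polynomial is P(z) = 1 - 0.46z + 0.724z^2.
Invertibility requires all roots to lie outside the unit circle, i.e. |z| > 1 for every root.
Set 1 + (-0.46) z + (0.724) z^2 = 0, i.e. a z^2 + b z + c = 0 with a = 0.724, b = -0.46, c = 1.
Discriminant D = b^2 - 4ac = (-0.46)^2 - 4*(0.724)*1 = 0.2116 - (2.896) = -2.6844.
D < 0, so the roots are the complex-conjugate pair z = (-b +/- i sqrt(-D)) / (2a) = 0.3177 +/- 1.1315i.
For a conjugate pair |z|^2 = z * conj(z) = (product of roots) = c/a = 1/(0.724) = 1.381215, so |z| = sqrt(1.381215) = 1.1753 for both roots.
Moduli of all roots: 1.1753, 1.1753.
All moduli strictly greater than 1? Yes.
Verdict: Invertible.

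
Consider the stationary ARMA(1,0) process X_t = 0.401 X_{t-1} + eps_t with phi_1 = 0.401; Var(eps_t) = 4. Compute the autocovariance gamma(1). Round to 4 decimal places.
\gamma(1) = 1.9113

Multiply the model equation by X_{t-k} and take expectations. With theta_0 = psi_0 = 1 and psi_j the MA(infinity) weights, this gives
  gamma(k) - sum_i phi_i gamma(k-i) = c_k,
  c_k = sigma^2 * sum_{j=k..q} theta_j psi_{j-k}   (c_k = 0 for k > q),
using gamma(-m) = gamma(m).
Pure AR (q = 0): c_0 = sigma^2 = 4, c_k = 0 for k >= 1.
Equations for k = 0 and k = 1 (AR order 1):
  gamma(0) = phi_1 gamma(1) + c_0
  gamma(1) = phi_1 gamma(0) + c_1
Substituting the second into the first: gamma(0) (1 - phi_1^2) = c_0 + phi_1 c_1, so
  gamma(0) = c_0 / (1 - phi_1^2) = 4 / (1 - (0.401)^2) = 4 / 0.839199 = 4.76645.
  gamma(1) = phi_1 gamma(0) = (0.401)(4.76645) = 1.911346.
Therefore gamma(1) = 1.9113 (to 4 decimal places).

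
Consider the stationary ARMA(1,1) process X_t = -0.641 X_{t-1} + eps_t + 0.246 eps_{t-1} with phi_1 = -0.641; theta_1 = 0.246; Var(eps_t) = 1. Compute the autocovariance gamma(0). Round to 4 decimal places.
\gamma(0) = 1.2648

Multiply the model equation by X_{t-k} and take expectations. With theta_0 = psi_0 = 1 and psi_j the MA(infinity) weights, this gives
  gamma(k) - sum_i phi_i gamma(k-i) = c_k,
  c_k = sigma^2 * sum_{j=k..q} theta_j psi_{j-k}   (c_k = 0 for k > q),
using gamma(-m) = gamma(m).
psi-weights needed (psi_j = theta_j + sum_i phi_i psi_{j-i}):
  psi_1 = theta_1 + phi_1 = 0.246 + (-0.641) = -0.395
Right-hand sides:
  c_0 = sigma^2 (1 + theta_1 psi_1) = 1 * (1 + (0.246)(-0.395)) = 1 * 0.90283 = 0.90283
  c_1 = sigma^2 theta_1 = 1 * (0.246) = 0.246
  c_2 = 0
Equations for k = 0 and k = 1 (AR order 1):
  gamma(0) = phi_1 gamma(1) + c_0
  gamma(1) = phi_1 gamma(0) + c_1
Substituting the second into the first: gamma(0) (1 - phi_1^2) = c_0 + phi_1 c_1, so
  gamma(0) = (c_0 + phi_1 c_1) / (1 - phi_1^2) = (0.90283 + (-0.641)(0.246)) / (1 - (-0.641)^2) = 0.745144 / 0.589119 = 1.264845.
Therefore gamma(0) = 1.2648 (to 4 decimal places).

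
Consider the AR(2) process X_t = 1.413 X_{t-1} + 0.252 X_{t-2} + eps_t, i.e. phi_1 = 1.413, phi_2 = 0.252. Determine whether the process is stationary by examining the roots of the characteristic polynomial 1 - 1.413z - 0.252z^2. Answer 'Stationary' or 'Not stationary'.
\text{Not stationary}

The AR(p) characteristic polynomial is P(z) = 1 - 1.413z - 0.252z^2.
Stationarity requires all roots to lie outside the unit circle, i.e. |z| > 1 for every root.
Set 1 + (-1.413) z + (-0.252) z^2 = 0, i.e. a z^2 + b z + c = 0 with a = -0.252, b = -1.413, c = 1.
Discriminant D = b^2 - 4ac = (-1.413)^2 - 4*(-0.252)*1 = 1.996569 - (-1.008) = 3.004569.
D >= 0, so the roots are real: z = (-b +/- sqrt(D)) / (2a) = (1.413 +/- 1.733369) / (-0.504).
  z_1 = (1.413 + 1.733369) / (-0.504) = -6.2428,   |z_1| = 6.2428.
  z_2 = (1.413 - 1.733369) / (-0.504) = 0.6357,   |z_2| = 0.6357.
Moduli of all roots: 6.2428, 0.6357.
All moduli strictly greater than 1? No.
Verdict: Not stationary.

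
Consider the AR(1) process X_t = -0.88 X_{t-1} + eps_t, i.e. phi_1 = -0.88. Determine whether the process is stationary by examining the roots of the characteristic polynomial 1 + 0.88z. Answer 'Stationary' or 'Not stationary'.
\text{Stationary}

The AR(p) characteristic polynomial is P(z) = 1 + 0.88z.
Stationarity requires all roots to lie outside the unit circle, i.e. |z| > 1 for every root.
This is linear in z: 1 + (0.88) z = 0  =>  z = -1/(0.88) = -1.136364,  |z| = 1.136364.
Moduli of all roots: 1.1364.
All moduli strictly greater than 1? Yes.
Verdict: Stationary.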